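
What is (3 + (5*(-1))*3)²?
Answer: 144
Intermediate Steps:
(3 + (5*(-1))*3)² = (3 - 5*3)² = (3 - 15)² = (-12)² = 144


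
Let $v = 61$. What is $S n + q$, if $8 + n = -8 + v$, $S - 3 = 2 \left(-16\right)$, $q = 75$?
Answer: $-1230$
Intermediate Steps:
$S = -29$ ($S = 3 + 2 \left(-16\right) = 3 - 32 = -29$)
$n = 45$ ($n = -8 + \left(-8 + 61\right) = -8 + 53 = 45$)
$S n + q = \left(-29\right) 45 + 75 = -1305 + 75 = -1230$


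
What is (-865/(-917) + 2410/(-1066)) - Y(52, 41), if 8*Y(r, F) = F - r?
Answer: 224851/3910088 ≈ 0.057505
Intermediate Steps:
Y(r, F) = -r/8 + F/8 (Y(r, F) = (F - r)/8 = -r/8 + F/8)
(-865/(-917) + 2410/(-1066)) - Y(52, 41) = (-865/(-917) + 2410/(-1066)) - (-⅛*52 + (⅛)*41) = (-865*(-1/917) + 2410*(-1/1066)) - (-13/2 + 41/8) = (865/917 - 1205/533) - 1*(-11/8) = -643940/488761 + 11/8 = 224851/3910088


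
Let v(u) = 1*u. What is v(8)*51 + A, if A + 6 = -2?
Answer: 400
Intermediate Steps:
A = -8 (A = -6 - 2 = -8)
v(u) = u
v(8)*51 + A = 8*51 - 8 = 408 - 8 = 400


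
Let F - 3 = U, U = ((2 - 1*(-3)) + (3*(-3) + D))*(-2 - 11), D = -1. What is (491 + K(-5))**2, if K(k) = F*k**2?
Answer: 4800481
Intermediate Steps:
U = 65 (U = ((2 - 1*(-3)) + (3*(-3) - 1))*(-2 - 11) = ((2 + 3) + (-9 - 1))*(-13) = (5 - 10)*(-13) = -5*(-13) = 65)
F = 68 (F = 3 + 65 = 68)
K(k) = 68*k**2
(491 + K(-5))**2 = (491 + 68*(-5)**2)**2 = (491 + 68*25)**2 = (491 + 1700)**2 = 2191**2 = 4800481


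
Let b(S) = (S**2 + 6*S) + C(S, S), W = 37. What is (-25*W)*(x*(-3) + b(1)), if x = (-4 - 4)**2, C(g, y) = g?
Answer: 170200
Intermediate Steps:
x = 64 (x = (-8)**2 = 64)
b(S) = S**2 + 7*S (b(S) = (S**2 + 6*S) + S = S**2 + 7*S)
(-25*W)*(x*(-3) + b(1)) = (-25*37)*(64*(-3) + 1*(7 + 1)) = -925*(-192 + 1*8) = -925*(-192 + 8) = -925*(-184) = 170200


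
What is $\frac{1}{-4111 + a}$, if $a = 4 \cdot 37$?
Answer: $- \frac{1}{3963} \approx -0.00025233$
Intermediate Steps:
$a = 148$
$\frac{1}{-4111 + a} = \frac{1}{-4111 + 148} = \frac{1}{-3963} = - \frac{1}{3963}$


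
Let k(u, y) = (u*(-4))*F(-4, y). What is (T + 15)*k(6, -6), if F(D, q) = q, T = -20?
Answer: -720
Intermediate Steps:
k(u, y) = -4*u*y (k(u, y) = (u*(-4))*y = (-4*u)*y = -4*u*y)
(T + 15)*k(6, -6) = (-20 + 15)*(-4*6*(-6)) = -5*144 = -720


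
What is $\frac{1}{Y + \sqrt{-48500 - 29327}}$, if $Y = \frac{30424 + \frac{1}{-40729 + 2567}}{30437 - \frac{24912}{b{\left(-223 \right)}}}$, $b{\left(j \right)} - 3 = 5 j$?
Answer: $\frac{26075314315004770531162}{2031751002112194258266309861} - \frac{26105656868505347295556 i \sqrt{77827}}{2031751002112194258266309861} \approx 1.2834 \cdot 10^{-5} - 0.0035845 i$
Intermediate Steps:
$b{\left(j \right)} = 3 + 5 j$
$Y = \frac{161384655493}{161572450834}$ ($Y = \frac{30424 + \frac{1}{-40729 + 2567}}{30437 - \frac{24912}{3 + 5 \left(-223\right)}} = \frac{30424 + \frac{1}{-38162}}{30437 - \frac{24912}{3 - 1115}} = \frac{30424 - \frac{1}{38162}}{30437 - \frac{24912}{-1112}} = \frac{1161040687}{38162 \left(30437 - - \frac{3114}{139}\right)} = \frac{1161040687}{38162 \left(30437 + \frac{3114}{139}\right)} = \frac{1161040687}{38162 \cdot \frac{4233857}{139}} = \frac{1161040687}{38162} \cdot \frac{139}{4233857} = \frac{161384655493}{161572450834} \approx 0.99884$)
$\frac{1}{Y + \sqrt{-48500 - 29327}} = \frac{1}{\frac{161384655493}{161572450834} + \sqrt{-48500 - 29327}} = \frac{1}{\frac{161384655493}{161572450834} + \sqrt{-77827}} = \frac{1}{\frac{161384655493}{161572450834} + i \sqrt{77827}}$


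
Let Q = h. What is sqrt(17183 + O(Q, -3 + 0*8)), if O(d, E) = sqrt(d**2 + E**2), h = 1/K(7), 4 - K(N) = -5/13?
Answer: sqrt(55827567 + 57*sqrt(29410))/57 ≈ 131.10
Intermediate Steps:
K(N) = 57/13 (K(N) = 4 - (-5)/13 = 4 - 1*(-5/13) = 4 + 5/13 = 57/13)
h = 13/57 (h = 1/(57/13) = 13/57 ≈ 0.22807)
Q = 13/57 ≈ 0.22807
O(d, E) = sqrt(E**2 + d**2)
sqrt(17183 + O(Q, -3 + 0*8)) = sqrt(17183 + sqrt((-3 + 0*8)**2 + (13/57)**2)) = sqrt(17183 + sqrt((-3 + 0)**2 + 169/3249)) = sqrt(17183 + sqrt((-3)**2 + 169/3249)) = sqrt(17183 + sqrt(9 + 169/3249)) = sqrt(17183 + sqrt(29410/3249)) = sqrt(17183 + sqrt(29410)/57)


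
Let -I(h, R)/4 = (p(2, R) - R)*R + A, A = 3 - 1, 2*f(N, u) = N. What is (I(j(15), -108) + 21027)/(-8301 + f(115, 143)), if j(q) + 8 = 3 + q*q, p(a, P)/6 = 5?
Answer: -161270/16487 ≈ -9.7816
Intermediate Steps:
p(a, P) = 30 (p(a, P) = 6*5 = 30)
f(N, u) = N/2
j(q) = -5 + q**2 (j(q) = -8 + (3 + q*q) = -8 + (3 + q**2) = -5 + q**2)
A = 2
I(h, R) = -8 - 4*R*(30 - R) (I(h, R) = -4*((30 - R)*R + 2) = -4*(R*(30 - R) + 2) = -4*(2 + R*(30 - R)) = -8 - 4*R*(30 - R))
(I(j(15), -108) + 21027)/(-8301 + f(115, 143)) = ((-8 - 120*(-108) + 4*(-108)**2) + 21027)/(-8301 + (1/2)*115) = ((-8 + 12960 + 4*11664) + 21027)/(-8301 + 115/2) = ((-8 + 12960 + 46656) + 21027)/(-16487/2) = (59608 + 21027)*(-2/16487) = 80635*(-2/16487) = -161270/16487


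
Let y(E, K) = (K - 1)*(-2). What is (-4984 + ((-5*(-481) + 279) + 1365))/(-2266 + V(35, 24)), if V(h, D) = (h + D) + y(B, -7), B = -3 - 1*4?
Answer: 935/2191 ≈ 0.42675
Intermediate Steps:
B = -7 (B = -3 - 4 = -7)
y(E, K) = 2 - 2*K (y(E, K) = (-1 + K)*(-2) = 2 - 2*K)
V(h, D) = 16 + D + h (V(h, D) = (h + D) + (2 - 2*(-7)) = (D + h) + (2 + 14) = (D + h) + 16 = 16 + D + h)
(-4984 + ((-5*(-481) + 279) + 1365))/(-2266 + V(35, 24)) = (-4984 + ((-5*(-481) + 279) + 1365))/(-2266 + (16 + 24 + 35)) = (-4984 + ((2405 + 279) + 1365))/(-2266 + 75) = (-4984 + (2684 + 1365))/(-2191) = (-4984 + 4049)*(-1/2191) = -935*(-1/2191) = 935/2191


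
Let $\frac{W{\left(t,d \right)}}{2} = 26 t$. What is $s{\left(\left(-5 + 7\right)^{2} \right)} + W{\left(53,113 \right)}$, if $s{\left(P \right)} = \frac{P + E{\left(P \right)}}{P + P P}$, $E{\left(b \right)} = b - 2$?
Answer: $\frac{27563}{10} \approx 2756.3$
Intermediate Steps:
$E{\left(b \right)} = -2 + b$ ($E{\left(b \right)} = b - 2 = -2 + b$)
$W{\left(t,d \right)} = 52 t$ ($W{\left(t,d \right)} = 2 \cdot 26 t = 52 t$)
$s{\left(P \right)} = \frac{-2 + 2 P}{P + P^{2}}$ ($s{\left(P \right)} = \frac{P + \left(-2 + P\right)}{P + P P} = \frac{-2 + 2 P}{P + P^{2}}$)
$s{\left(\left(-5 + 7\right)^{2} \right)} + W{\left(53,113 \right)} = \frac{2 \left(-1 + \left(-5 + 7\right)^{2}\right)}{\left(-5 + 7\right)^{2} \left(1 + \left(-5 + 7\right)^{2}\right)} + 52 \cdot 53 = \frac{2 \left(-1 + 2^{2}\right)}{2^{2} \left(1 + 2^{2}\right)} + 2756 = \frac{2 \left(-1 + 4\right)}{4 \left(1 + 4\right)} + 2756 = 2 \cdot \frac{1}{4} \cdot \frac{1}{5} \cdot 3 + 2756 = \frac{3}{10} + 2756 = \frac{27563}{10}$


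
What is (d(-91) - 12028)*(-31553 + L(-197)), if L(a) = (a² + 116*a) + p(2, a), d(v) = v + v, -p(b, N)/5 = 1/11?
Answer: 190432710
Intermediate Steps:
p(b, N) = -5/11
d(v) = 2*v
L(a) = -5/11 + a² + 116*a (L(a) = (a² + 116*a) - 5/11 = -5/11 + a² + 116*a)
(d(-91) - 12028)*(-31553 + L(-197)) = (2*(-91) - 12028)*(-31553 + (-5/11 + (-197)² + 116*(-197))) = (-182 - 12028)*(-31553 + (-5/11 + 38809 - 22852)) = -12210*(-31553 + 175522/11) = -12210*(-171561/11) = 190432710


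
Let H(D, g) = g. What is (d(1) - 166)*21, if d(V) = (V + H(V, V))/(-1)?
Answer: -3528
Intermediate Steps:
d(V) = -2*V (d(V) = (V + V)/(-1) = (2*V)*(-1) = -2*V)
(d(1) - 166)*21 = (-2*1 - 166)*21 = (-2 - 166)*21 = -168*21 = -3528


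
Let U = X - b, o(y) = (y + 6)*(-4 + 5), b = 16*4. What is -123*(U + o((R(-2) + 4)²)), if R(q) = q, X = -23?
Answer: 9471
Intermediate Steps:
b = 64
o(y) = 6 + y (o(y) = (6 + y)*1 = 6 + y)
U = -87 (U = -23 - 1*64 = -23 - 64 = -87)
-123*(U + o((R(-2) + 4)²)) = -123*(-87 + (6 + (-2 + 4)²)) = -123*(-87 + (6 + 2²)) = -123*(-87 + (6 + 4)) = -123*(-87 + 10) = -123*(-77) = 9471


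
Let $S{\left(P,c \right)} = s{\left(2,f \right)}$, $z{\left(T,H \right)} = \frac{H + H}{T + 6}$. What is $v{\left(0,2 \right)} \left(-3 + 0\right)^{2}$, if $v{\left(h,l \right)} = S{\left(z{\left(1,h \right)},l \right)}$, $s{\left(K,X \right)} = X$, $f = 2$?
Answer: $18$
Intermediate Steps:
$z{\left(T,H \right)} = \frac{2 H}{6 + T}$
$S{\left(P,c \right)} = 2$
$v{\left(h,l \right)} = 2$
$v{\left(0,2 \right)} \left(-3 + 0\right)^{2} = 2 \left(-3 + 0\right)^{2} = 2 \left(-3\right)^{2} = 2 \cdot 9 = 18$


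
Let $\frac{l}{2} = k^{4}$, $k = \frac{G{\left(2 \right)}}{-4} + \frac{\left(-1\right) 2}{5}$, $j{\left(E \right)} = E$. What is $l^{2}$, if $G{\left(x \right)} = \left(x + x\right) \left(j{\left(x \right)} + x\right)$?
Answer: $\frac{219503494144}{390625} \approx 5.6193 \cdot 10^{5}$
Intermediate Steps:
$G{\left(x \right)} = 4 x^{2}$ ($G{\left(x \right)} = \left(x + x\right) \left(x + x\right) = 2 x 2 x = 4 x^{2}$)
$k = - \frac{22}{5}$ ($k = \frac{4 \cdot 2^{2}}{-4} + \frac{\left(-1\right) 2}{5} = 4 \cdot 4 \left(- \frac{1}{4}\right) - \frac{2}{5} = 16 \left(- \frac{1}{4}\right) - \frac{2}{5} = -4 - \frac{2}{5} = - \frac{22}{5} \approx -4.4$)
$l = \frac{468512}{625}$ ($l = 2 \left(- \frac{22}{5}\right)^{4} = 2 \cdot \frac{234256}{625} = \frac{468512}{625} \approx 749.62$)
$l^{2} = \left(\frac{468512}{625}\right)^{2} = \frac{219503494144}{390625}$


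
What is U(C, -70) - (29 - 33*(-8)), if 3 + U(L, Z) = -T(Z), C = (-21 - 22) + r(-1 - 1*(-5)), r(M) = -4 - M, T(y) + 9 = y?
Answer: -217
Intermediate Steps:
T(y) = -9 + y
C = -51 (C = (-21 - 22) + (-4 - (-1 - 1*(-5))) = -43 + (-4 - (-1 + 5)) = -43 + (-4 - 1*4) = -43 + (-4 - 4) = -43 - 8 = -51)
U(L, Z) = 6 - Z (U(L, Z) = -3 - (-9 + Z) = -3 + (9 - Z) = 6 - Z)
U(C, -70) - (29 - 33*(-8)) = (6 - 1*(-70)) - (29 - 33*(-8)) = (6 + 70) - (29 + 264) = 76 - 1*293 = 76 - 293 = -217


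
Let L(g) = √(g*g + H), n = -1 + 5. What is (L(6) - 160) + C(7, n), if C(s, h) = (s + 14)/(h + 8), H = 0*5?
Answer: -609/4 ≈ -152.25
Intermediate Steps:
H = 0
n = 4
C(s, h) = (14 + s)/(8 + h)
L(g) = √(g²) (L(g) = √(g*g + 0) = √(g² + 0) = √(g²))
(L(6) - 160) + C(7, n) = (√(6²) - 160) + (14 + 7)/(8 + 4) = (√36 - 160) + 21/12 = (6 - 160) + (1/12)*21 = -154 + 7/4 = -609/4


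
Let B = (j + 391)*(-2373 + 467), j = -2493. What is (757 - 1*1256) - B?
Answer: -4006911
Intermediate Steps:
B = 4006412 (B = (-2493 + 391)*(-2373 + 467) = -2102*(-1906) = 4006412)
(757 - 1*1256) - B = (757 - 1*1256) - 1*4006412 = (757 - 1256) - 4006412 = -499 - 4006412 = -4006911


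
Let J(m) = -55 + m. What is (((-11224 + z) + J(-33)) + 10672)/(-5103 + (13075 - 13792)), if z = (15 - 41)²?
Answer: -3/485 ≈ -0.0061856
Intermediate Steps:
z = 676 (z = (-26)² = 676)
(((-11224 + z) + J(-33)) + 10672)/(-5103 + (13075 - 13792)) = (((-11224 + 676) + (-55 - 33)) + 10672)/(-5103 + (13075 - 13792)) = ((-10548 - 88) + 10672)/(-5103 - 717) = (-10636 + 10672)/(-5820) = 36*(-1/5820) = -3/485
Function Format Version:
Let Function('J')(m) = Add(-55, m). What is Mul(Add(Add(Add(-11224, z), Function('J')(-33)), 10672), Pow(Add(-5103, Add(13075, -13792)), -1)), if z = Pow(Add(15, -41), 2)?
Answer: Rational(-3, 485) ≈ -0.0061856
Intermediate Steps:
z = 676 (z = Pow(-26, 2) = 676)
Mul(Add(Add(Add(-11224, z), Function('J')(-33)), 10672), Pow(Add(-5103, Add(13075, -13792)), -1)) = Mul(Add(Add(Add(-11224, 676), Add(-55, -33)), 10672), Pow(Add(-5103, Add(13075, -13792)), -1)) = Mul(Add(Add(-10548, -88), 10672), Pow(Add(-5103, -717), -1)) = Mul(Add(-10636, 10672), Pow(-5820, -1)) = Mul(36, Rational(-1, 5820)) = Rational(-3, 485)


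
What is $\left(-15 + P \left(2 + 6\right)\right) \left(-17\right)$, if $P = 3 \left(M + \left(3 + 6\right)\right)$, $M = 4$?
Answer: $-5049$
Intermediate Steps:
$P = 39$ ($P = 3 \left(4 + \left(3 + 6\right)\right) = 3 \left(4 + 9\right) = 3 \cdot 13 = 39$)
$\left(-15 + P \left(2 + 6\right)\right) \left(-17\right) = \left(-15 + 39 \left(2 + 6\right)\right) \left(-17\right) = \left(-15 + 39 \cdot 8\right) \left(-17\right) = \left(-15 + 312\right) \left(-17\right) = 297 \left(-17\right) = -5049$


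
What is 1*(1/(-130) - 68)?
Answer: -8841/130 ≈ -68.008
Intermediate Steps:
1*(1/(-130) - 68) = 1*(-1/130 - 68) = 1*(-8841/130) = -8841/130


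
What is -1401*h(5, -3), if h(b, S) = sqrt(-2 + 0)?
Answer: -1401*I*sqrt(2) ≈ -1981.3*I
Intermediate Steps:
h(b, S) = I*sqrt(2) (h(b, S) = sqrt(-2) = I*sqrt(2))
-1401*h(5, -3) = -1401*I*sqrt(2)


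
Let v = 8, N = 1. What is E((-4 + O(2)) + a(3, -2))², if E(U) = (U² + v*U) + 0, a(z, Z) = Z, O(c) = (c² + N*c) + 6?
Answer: 7056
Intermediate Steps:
O(c) = 6 + c + c² (O(c) = (c² + 1*c) + 6 = (c² + c) + 6 = (c + c²) + 6 = 6 + c + c²)
E(U) = U² + 8*U (E(U) = (U² + 8*U) + 0 = U² + 8*U)
E((-4 + O(2)) + a(3, -2))² = (((-4 + (6 + 2 + 2²)) - 2)*(8 + ((-4 + (6 + 2 + 2²)) - 2)))² = (((-4 + (6 + 2 + 4)) - 2)*(8 + ((-4 + (6 + 2 + 4)) - 2)))² = (((-4 + 12) - 2)*(8 + ((-4 + 12) - 2)))² = ((8 - 2)*(8 + (8 - 2)))² = (6*(8 + 6))² = (6*14)² = 84² = 7056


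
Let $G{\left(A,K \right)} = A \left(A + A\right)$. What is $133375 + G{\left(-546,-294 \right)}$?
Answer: $729607$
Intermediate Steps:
$G{\left(A,K \right)} = 2 A^{2}$ ($G{\left(A,K \right)} = A 2 A = 2 A^{2}$)
$133375 + G{\left(-546,-294 \right)} = 133375 + 2 \left(-546\right)^{2} = 133375 + 2 \cdot 298116 = 133375 + 596232 = 729607$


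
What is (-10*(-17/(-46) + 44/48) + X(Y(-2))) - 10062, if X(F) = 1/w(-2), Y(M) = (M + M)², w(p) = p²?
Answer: -2780593/276 ≈ -10075.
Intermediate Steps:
Y(M) = 4*M² (Y(M) = (2*M)² = 4*M²)
X(F) = ¼ (X(F) = 1/((-2)²) = 1/4 = ¼)
(-10*(-17/(-46) + 44/48) + X(Y(-2))) - 10062 = (-10*(-17/(-46) + 44/48) + ¼) - 10062 = (-10*(-17*(-1/46) + 44*(1/48)) + ¼) - 10062 = (-10*(17/46 + 11/12) + ¼) - 10062 = (-10*355/276 + ¼) - 10062 = (-1775/138 + ¼) - 10062 = -3481/276 - 10062 = -2780593/276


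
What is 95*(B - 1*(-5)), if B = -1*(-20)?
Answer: 2375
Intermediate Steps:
B = 20
95*(B - 1*(-5)) = 95*(20 - 1*(-5)) = 95*(20 + 5) = 95*25 = 2375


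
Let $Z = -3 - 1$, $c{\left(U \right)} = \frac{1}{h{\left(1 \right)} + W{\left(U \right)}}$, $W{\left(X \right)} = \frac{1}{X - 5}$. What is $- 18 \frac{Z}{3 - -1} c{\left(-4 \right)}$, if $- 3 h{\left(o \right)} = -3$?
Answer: $\frac{81}{4} \approx 20.25$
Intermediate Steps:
$h{\left(o \right)} = 1$ ($h{\left(o \right)} = \left(- \frac{1}{3}\right) \left(-3\right) = 1$)
$W{\left(X \right)} = \frac{1}{-5 + X}$
$c{\left(U \right)} = \frac{1}{1 + \frac{1}{-5 + U}}$
$Z = -4$
$- 18 \frac{Z}{3 - -1} c{\left(-4 \right)} = - 18 \left(- \frac{4}{3 - -1}\right) \frac{-5 - 4}{-4 - 4} = - 18 \left(- \frac{4}{3 + 1}\right) \frac{1}{-8} \left(-9\right) = - 18 \left(- \frac{4}{4}\right) \left(\left(- \frac{1}{8}\right) \left(-9\right)\right) = - 18 \left(\left(-4\right) \frac{1}{4}\right) \frac{9}{8} = \left(-18\right) \left(-1\right) \frac{9}{8} = 18 \cdot \frac{9}{8} = \frac{81}{4}$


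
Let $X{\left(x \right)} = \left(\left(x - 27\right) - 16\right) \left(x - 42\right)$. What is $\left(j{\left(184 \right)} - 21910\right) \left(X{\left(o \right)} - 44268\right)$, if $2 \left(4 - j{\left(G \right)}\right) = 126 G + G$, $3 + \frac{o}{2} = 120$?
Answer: $255149640$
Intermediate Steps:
$o = 234$ ($o = -6 + 2 \cdot 120 = -6 + 240 = 234$)
$j{\left(G \right)} = 4 - \frac{127 G}{2}$ ($j{\left(G \right)} = 4 - \frac{126 G + G}{2} = 4 - \frac{127 G}{2}$)
$X{\left(x \right)} = \left(-43 + x\right) \left(-42 + x\right)$ ($X{\left(x \right)} = \left(\left(-27 + x\right) - 16\right) \left(-42 + x\right) = \left(-43 + x\right) \left(-42 + x\right)$)
$\left(j{\left(184 \right)} - 21910\right) \left(X{\left(o \right)} - 44268\right) = \left(\left(4 - 11684\right) - 21910\right) \left(\left(1806 + 234^{2} - 19890\right) - 44268\right) = \left(\left(4 - 11684\right) - 21910\right) \left(\left(1806 + 54756 - 19890\right) - 44268\right) = \left(-11680 - 21910\right) \left(36672 - 44268\right) = \left(-33590\right) \left(-7596\right) = 255149640$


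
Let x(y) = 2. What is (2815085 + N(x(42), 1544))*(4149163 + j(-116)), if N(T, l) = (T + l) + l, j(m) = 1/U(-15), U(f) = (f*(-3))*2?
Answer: 210475214439085/18 ≈ 1.1693e+13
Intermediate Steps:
U(f) = -6*f (U(f) = -3*f*2 = -6*f)
j(m) = 1/90 (j(m) = 1/(-6*(-15)) = 1/90)
N(T, l) = T + 2*l
(2815085 + N(x(42), 1544))*(4149163 + j(-116)) = (2815085 + (2 + 2*1544))*(4149163 + 1/90) = (2815085 + (2 + 3088))*(373424671/90) = (2815085 + 3090)*(373424671/90) = 2818175*(373424671/90) = 210475214439085/18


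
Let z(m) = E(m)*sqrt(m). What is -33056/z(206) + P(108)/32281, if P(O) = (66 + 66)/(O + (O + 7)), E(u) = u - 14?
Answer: 132/7198663 - 1033*sqrt(206)/1236 ≈ -11.995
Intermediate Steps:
E(u) = -14 + u
z(m) = sqrt(m)*(-14 + m) (z(m) = (-14 + m)*sqrt(m) = sqrt(m)*(-14 + m))
P(O) = 132/(7 + 2*O) (P(O) = 132/(O + (7 + O)) = 132/(7 + 2*O))
-33056/z(206) + P(108)/32281 = -33056*sqrt(206)/(206*(-14 + 206)) + (132/(7 + 2*108))/32281 = -33056*sqrt(206)/39552 + (132/(7 + 216))*(1/32281) = -33056*sqrt(206)/39552 + (132/223)*(1/32281) = -1033*sqrt(206)/1236 + (132*(1/223))*(1/32281) = -1033*sqrt(206)/1236 + (132/223)*(1/32281) = -1033*sqrt(206)/1236 + 132/7198663 = 132/7198663 - 1033*sqrt(206)/1236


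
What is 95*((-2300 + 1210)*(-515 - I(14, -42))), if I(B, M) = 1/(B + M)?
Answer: 746543725/14 ≈ 5.3325e+7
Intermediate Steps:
95*((-2300 + 1210)*(-515 - I(14, -42))) = 95*((-2300 + 1210)*(-515 - 1/(14 - 42))) = 95*(-1090*(-515 - 1/(-28))) = 95*(-1090*(-515 - 1*(-1/28))) = 95*(-1090*(-515 + 1/28)) = 95*(-1090*(-14419/28)) = 95*(7858355/14) = 746543725/14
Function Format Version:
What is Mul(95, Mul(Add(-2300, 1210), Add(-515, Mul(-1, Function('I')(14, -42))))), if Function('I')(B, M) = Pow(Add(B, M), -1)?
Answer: Rational(746543725, 14) ≈ 5.3325e+7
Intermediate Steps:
Mul(95, Mul(Add(-2300, 1210), Add(-515, Mul(-1, Function('I')(14, -42))))) = Mul(95, Mul(Add(-2300, 1210), Add(-515, Mul(-1, Pow(Add(14, -42), -1))))) = Mul(95, Mul(-1090, Add(-515, Mul(-1, Pow(-28, -1))))) = Mul(95, Mul(-1090, Add(-515, Mul(-1, Rational(-1, 28))))) = Mul(95, Mul(-1090, Add(-515, Rational(1, 28)))) = Mul(95, Mul(-1090, Rational(-14419, 28))) = Mul(95, Rational(7858355, 14)) = Rational(746543725, 14)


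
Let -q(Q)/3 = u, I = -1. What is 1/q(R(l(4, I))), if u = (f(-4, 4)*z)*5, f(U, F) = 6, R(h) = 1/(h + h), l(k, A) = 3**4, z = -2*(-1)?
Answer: -1/180 ≈ -0.0055556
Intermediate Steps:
z = 2
l(k, A) = 81
R(h) = 1/(2*h)
u = 60 (u = (6*2)*5 = 12*5 = 60)
q(Q) = -180 (q(Q) = -3*60 = -180)
1/q(R(l(4, I))) = 1/(-180) = -1/180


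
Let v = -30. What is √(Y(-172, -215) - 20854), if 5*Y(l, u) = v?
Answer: 2*I*√5215 ≈ 144.43*I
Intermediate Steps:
Y(l, u) = -6 (Y(l, u) = (⅕)*(-30) = -6)
√(Y(-172, -215) - 20854) = √(-6 - 20854) = √(-20860) = 2*I*√5215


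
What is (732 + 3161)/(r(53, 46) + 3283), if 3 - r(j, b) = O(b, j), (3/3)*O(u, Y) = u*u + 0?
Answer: 3893/1170 ≈ 3.3274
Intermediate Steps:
O(u, Y) = u² (O(u, Y) = u*u + 0 = u² + 0 = u²)
r(j, b) = 3 - b²
(732 + 3161)/(r(53, 46) + 3283) = (732 + 3161)/((3 - 1*46²) + 3283) = 3893/((3 - 1*2116) + 3283) = 3893/((3 - 2116) + 3283) = 3893/(-2113 + 3283) = 3893/1170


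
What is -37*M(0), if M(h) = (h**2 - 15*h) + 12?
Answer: -444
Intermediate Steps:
M(h) = 12 + h**2 - 15*h
-37*M(0) = -37*(12 + 0**2 - 15*0) = -37*(12 + 0 + 0) = -37*12 = -444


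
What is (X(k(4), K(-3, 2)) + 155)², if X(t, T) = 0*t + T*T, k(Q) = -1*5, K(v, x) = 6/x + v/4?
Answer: 6558721/256 ≈ 25620.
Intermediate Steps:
K(v, x) = 6/x + v/4 (K(v, x) = 6/x + v*(¼) = 6/x + v/4)
k(Q) = -5
X(t, T) = T² (X(t, T) = 0 + T² = T²)
(X(k(4), K(-3, 2)) + 155)² = ((6/2 + (¼)*(-3))² + 155)² = ((6*(½) - ¾)² + 155)² = ((3 - ¾)² + 155)² = ((9/4)² + 155)² = (81/16 + 155)² = (2561/16)² = 6558721/256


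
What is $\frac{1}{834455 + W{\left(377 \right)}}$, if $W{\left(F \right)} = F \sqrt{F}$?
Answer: $\frac{834455}{696261564392} - \frac{377 \sqrt{377}}{696261564392} \approx 1.188 \cdot 10^{-6}$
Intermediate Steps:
$W{\left(F \right)} = F^{\frac{3}{2}}$
$\frac{1}{834455 + W{\left(377 \right)}} = \frac{1}{834455 + 377^{\frac{3}{2}}} = \frac{1}{834455 + 377 \sqrt{377}}$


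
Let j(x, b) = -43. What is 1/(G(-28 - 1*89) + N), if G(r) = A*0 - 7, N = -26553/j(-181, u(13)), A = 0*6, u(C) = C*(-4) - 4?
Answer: 43/26252 ≈ 0.0016380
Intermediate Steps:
u(C) = -4 - 4*C (u(C) = -4*C - 4 = -4 - 4*C)
A = 0
N = 26553/43 (N = -26553/(-43) = -26553*(-1/43) = 26553/43 ≈ 617.51)
G(r) = -7 (G(r) = 0*0 - 7 = 0 - 7 = -7)
1/(G(-28 - 1*89) + N) = 1/(-7 + 26553/43) = 1/(26252/43) = 43/26252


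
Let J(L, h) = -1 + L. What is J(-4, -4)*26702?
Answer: -133510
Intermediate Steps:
J(-4, -4)*26702 = (-1 - 4)*26702 = -5*26702 = -133510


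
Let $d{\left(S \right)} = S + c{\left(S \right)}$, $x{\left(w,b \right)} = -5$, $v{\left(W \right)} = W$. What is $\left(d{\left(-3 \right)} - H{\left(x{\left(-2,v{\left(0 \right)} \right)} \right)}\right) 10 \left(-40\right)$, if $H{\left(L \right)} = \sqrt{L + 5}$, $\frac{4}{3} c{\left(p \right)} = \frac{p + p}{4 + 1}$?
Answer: $1560$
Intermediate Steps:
$c{\left(p \right)} = \frac{3 p}{10}$ ($c{\left(p \right)} = \frac{3 \frac{p + p}{4 + 1}}{4} = \frac{3 \frac{2 p}{5}}{4} = \frac{3 p}{10}$)
$d{\left(S \right)} = \frac{13 S}{10}$ ($d{\left(S \right)} = S + \frac{3 S}{10} = \frac{13 S}{10}$)
$H{\left(L \right)} = \sqrt{5 + L}$
$\left(d{\left(-3 \right)} - H{\left(x{\left(-2,v{\left(0 \right)} \right)} \right)}\right) 10 \left(-40\right) = \left(\frac{13}{10} \left(-3\right) - \sqrt{5 - 5}\right) 10 \left(-40\right) = \left(- \frac{39}{10} - \sqrt{0}\right) 10 \left(-40\right) = \left(- \frac{39}{10} - 0\right) 10 \left(-40\right) = \left(- \frac{39}{10} + 0\right) 10 \left(-40\right) = \left(- \frac{39}{10}\right) 10 \left(-40\right) = \left(-39\right) \left(-40\right) = 1560$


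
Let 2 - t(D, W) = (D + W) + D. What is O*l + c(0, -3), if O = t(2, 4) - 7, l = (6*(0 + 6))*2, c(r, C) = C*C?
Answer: -927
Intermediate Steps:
c(r, C) = C²
l = 72 (l = (6*6)*2 = 36*2 = 72)
t(D, W) = 2 - W - 2*D (t(D, W) = 2 - ((D + W) + D) = 2 - (W + 2*D) = 2 + (-W - 2*D) = 2 - W - 2*D)
O = -13 (O = (2 - 1*4 - 2*2) - 7 = (2 - 4 - 4) - 7 = -6 - 7 = -13)
O*l + c(0, -3) = -13*72 + (-3)² = -936 + 9 = -927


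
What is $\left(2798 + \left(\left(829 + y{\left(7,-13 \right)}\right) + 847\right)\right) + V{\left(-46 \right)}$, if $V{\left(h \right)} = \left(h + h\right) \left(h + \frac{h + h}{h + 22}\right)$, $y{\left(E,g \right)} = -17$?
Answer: $\frac{25009}{3} \approx 8336.3$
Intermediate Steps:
$V{\left(h \right)} = 2 h \left(h + \frac{2 h}{22 + h}\right)$
$\left(2798 + \left(\left(829 + y{\left(7,-13 \right)}\right) + 847\right)\right) + V{\left(-46 \right)} = \left(2798 + \left(\left(829 - 17\right) + 847\right)\right) + \frac{2 \left(-46\right)^{2} \left(24 - 46\right)}{22 - 46} = \left(2798 + \left(812 + 847\right)\right) + 2 \cdot 2116 \frac{1}{-24} \left(-22\right) = \left(2798 + 1659\right) + 2 \cdot 2116 \left(- \frac{1}{24}\right) \left(-22\right) = 4457 + \frac{11638}{3} = \frac{25009}{3}$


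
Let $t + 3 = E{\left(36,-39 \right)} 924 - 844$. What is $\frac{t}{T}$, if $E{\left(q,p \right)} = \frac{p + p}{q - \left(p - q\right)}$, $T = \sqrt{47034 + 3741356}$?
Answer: $- \frac{55363 \sqrt{3788390}}{140170430} \approx -0.76876$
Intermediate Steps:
$T = \sqrt{3788390} \approx 1946.4$
$E{\left(q,p \right)} = \frac{2 p}{- p + 2 q}$
$t = - \frac{55363}{37}$ ($t = -3 - \left(844 - \left(-2\right) \left(-39\right) \frac{1}{-39 - 72} \cdot 924\right) = -3 - \left(844 - \left(-2\right) \left(-39\right) \frac{1}{-111} \cdot 924\right) = -3 - \left(844 - \left(-2\right) \left(-39\right) \left(- \frac{1}{111}\right) 924\right) = -3 - \frac{55252}{37} = - \frac{55363}{37} \approx -1496.3$)
$\frac{t}{T} = - \frac{55363}{37 \sqrt{3788390}} = - \frac{55363 \frac{\sqrt{3788390}}{3788390}}{37} = - \frac{55363 \sqrt{3788390}}{140170430}$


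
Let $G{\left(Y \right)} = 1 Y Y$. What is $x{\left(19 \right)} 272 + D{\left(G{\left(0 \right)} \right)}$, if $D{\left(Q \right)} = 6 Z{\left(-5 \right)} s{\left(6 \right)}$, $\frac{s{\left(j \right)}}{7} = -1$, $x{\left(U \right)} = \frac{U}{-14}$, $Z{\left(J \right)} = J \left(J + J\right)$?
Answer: $- \frac{17284}{7} \approx -2469.1$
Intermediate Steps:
$Z{\left(J \right)} = 2 J^{2}$ ($Z{\left(J \right)} = J 2 J = 2 J^{2}$)
$x{\left(U \right)} = - \frac{U}{14}$ ($x{\left(U \right)} = U \left(- \frac{1}{14}\right) = - \frac{U}{14}$)
$s{\left(j \right)} = -7$ ($s{\left(j \right)} = 7 \left(-1\right) = -7$)
$G{\left(Y \right)} = Y^{2}$ ($G{\left(Y \right)} = Y Y = Y^{2}$)
$D{\left(Q \right)} = -2100$ ($D{\left(Q \right)} = 6 \cdot 2 \left(-5\right)^{2} \left(-7\right) = 6 \cdot 2 \cdot 25 \left(-7\right) = 6 \cdot 50 \left(-7\right) = 300 \left(-7\right) = -2100$)
$x{\left(19 \right)} 272 + D{\left(G{\left(0 \right)} \right)} = \left(- \frac{1}{14}\right) 19 \cdot 272 - 2100 = \left(- \frac{19}{14}\right) 272 - 2100 = - \frac{2584}{7} - 2100 = - \frac{17284}{7}$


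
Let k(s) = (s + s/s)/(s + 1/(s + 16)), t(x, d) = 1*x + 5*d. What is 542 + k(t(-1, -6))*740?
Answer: 292786/233 ≈ 1256.6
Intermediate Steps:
t(x, d) = x + 5*d
k(s) = (1 + s)/(s + 1/(16 + s)) (k(s) = (s + 1)/(s + 1/(16 + s)) = (1 + s)/(s + 1/(16 + s)))
542 + k(t(-1, -6))*740 = 542 + ((16 + (-1 + 5*(-6))² + 17*(-1 + 5*(-6)))/(1 + (-1 + 5*(-6))² + 16*(-1 + 5*(-6))))*740 = 542 + ((16 + (-1 - 30)² + 17*(-1 - 30))/(1 + (-1 - 30)² + 16*(-1 - 30)))*740 = 542 + ((16 + (-31)² + 17*(-31))/(1 + (-31)² + 16*(-31)))*740 = 542 + ((16 + 961 - 527)/(1 + 961 - 496))*740 = 542 + (450/466)*740 = 542 + ((1/466)*450)*740 = 542 + (225/233)*740 = 542 + 166500/233 = 292786/233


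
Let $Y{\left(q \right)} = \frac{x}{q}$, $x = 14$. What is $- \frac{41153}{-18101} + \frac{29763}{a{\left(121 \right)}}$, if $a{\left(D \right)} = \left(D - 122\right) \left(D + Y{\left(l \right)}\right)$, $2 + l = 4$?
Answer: $- \frac{533472479}{2316928} \approx -230.25$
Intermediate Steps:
$l = 2$ ($l = -2 + 4 = 2$)
$Y{\left(q \right)} = \frac{14}{q}$
$a{\left(D \right)} = \left(-122 + D\right) \left(7 + D\right)$ ($a{\left(D \right)} = \left(D - 122\right) \left(D + \frac{14}{2}\right) = \left(-122 + D\right) \left(D + 14 \cdot \frac{1}{2}\right) = \left(-122 + D\right) \left(D + 7\right) = \left(-122 + D\right) \left(7 + D\right)$)
$- \frac{41153}{-18101} + \frac{29763}{a{\left(121 \right)}} = - \frac{41153}{-18101} + \frac{29763}{-854 + 121^{2} - 13915} = \left(-41153\right) \left(- \frac{1}{18101}\right) + \frac{29763}{-854 + 14641 - 13915} = \frac{41153}{18101} + \frac{29763}{-128} = \frac{41153}{18101} + 29763 \left(- \frac{1}{128}\right) = \frac{41153}{18101} - \frac{29763}{128} = - \frac{533472479}{2316928}$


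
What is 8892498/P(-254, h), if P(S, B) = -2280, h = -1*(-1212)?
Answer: -1482083/380 ≈ -3900.2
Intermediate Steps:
h = 1212
8892498/P(-254, h) = 8892498/(-2280) = 8892498*(-1/2280) = -1482083/380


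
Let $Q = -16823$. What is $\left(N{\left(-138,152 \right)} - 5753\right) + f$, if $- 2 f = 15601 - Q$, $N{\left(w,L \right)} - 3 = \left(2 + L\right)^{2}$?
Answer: $1754$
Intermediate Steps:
$N{\left(w,L \right)} = 3 + \left(2 + L\right)^{2}$
$f = -16212$ ($f = - \frac{15601 - -16823}{2} = - \frac{15601 + 16823}{2} = \left(- \frac{1}{2}\right) 32424 = -16212$)
$\left(N{\left(-138,152 \right)} - 5753\right) + f = \left(\left(3 + \left(2 + 152\right)^{2}\right) - 5753\right) - 16212 = \left(\left(3 + 154^{2}\right) - 5753\right) - 16212 = \left(\left(3 + 23716\right) - 5753\right) - 16212 = \left(23719 - 5753\right) - 16212 = 17966 - 16212 = 1754$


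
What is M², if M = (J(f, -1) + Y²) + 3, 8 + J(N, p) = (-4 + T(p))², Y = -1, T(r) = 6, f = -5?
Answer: 0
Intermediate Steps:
J(N, p) = -4 (J(N, p) = -8 + (-4 + 6)² = -8 + 2² = -8 + 4 = -4)
M = 0 (M = (-4 + (-1)²) + 3 = (-4 + 1) + 3 = -3 + 3 = 0)
M² = 0² = 0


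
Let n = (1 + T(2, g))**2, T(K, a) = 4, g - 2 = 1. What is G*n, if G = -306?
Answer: -7650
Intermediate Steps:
g = 3 (g = 2 + 1 = 3)
n = 25 (n = (1 + 4)**2 = 5**2 = 25)
G*n = -306*25 = -7650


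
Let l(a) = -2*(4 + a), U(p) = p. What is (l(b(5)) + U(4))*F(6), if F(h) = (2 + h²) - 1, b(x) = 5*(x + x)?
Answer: -3848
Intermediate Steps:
b(x) = 10*x (b(x) = 5*(2*x) = 10*x)
F(h) = 1 + h²
l(a) = -8 - 2*a
(l(b(5)) + U(4))*F(6) = ((-8 - 20*5) + 4)*(1 + 6²) = ((-8 - 2*50) + 4)*(1 + 36) = ((-8 - 100) + 4)*37 = (-108 + 4)*37 = -104*37 = -3848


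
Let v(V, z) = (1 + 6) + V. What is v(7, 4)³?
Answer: 2744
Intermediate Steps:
v(V, z) = 7 + V
v(7, 4)³ = (7 + 7)³ = 14³ = 2744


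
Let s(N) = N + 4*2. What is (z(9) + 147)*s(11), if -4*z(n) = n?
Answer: 11001/4 ≈ 2750.3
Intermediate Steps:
s(N) = 8 + N (s(N) = N + 8 = 8 + N)
z(n) = -n/4
(z(9) + 147)*s(11) = (-¼*9 + 147)*(8 + 11) = (-9/4 + 147)*19 = (579/4)*19 = 11001/4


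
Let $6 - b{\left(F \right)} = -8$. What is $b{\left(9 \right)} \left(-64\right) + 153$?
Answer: $-743$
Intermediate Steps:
$b{\left(F \right)} = 14$ ($b{\left(F \right)} = 6 - -8 = 6 + 8 = 14$)
$b{\left(9 \right)} \left(-64\right) + 153 = 14 \left(-64\right) + 153 = -896 + 153 = -743$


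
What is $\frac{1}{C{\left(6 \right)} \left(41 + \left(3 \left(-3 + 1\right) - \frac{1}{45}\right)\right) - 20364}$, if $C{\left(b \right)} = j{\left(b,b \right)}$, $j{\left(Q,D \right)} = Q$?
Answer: $- \frac{15}{302312} \approx -4.9618 \cdot 10^{-5}$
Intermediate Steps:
$C{\left(b \right)} = b$
$\frac{1}{C{\left(6 \right)} \left(41 + \left(3 \left(-3 + 1\right) - \frac{1}{45}\right)\right) - 20364} = \frac{1}{6 \left(41 + \left(3 \left(-3 + 1\right) - \frac{1}{45}\right)\right) - 20364} = \frac{1}{6 \left(41 + \left(3 \left(-2\right) - \frac{1}{45}\right)\right) - 20364} = \frac{1}{6 \left(41 - \frac{271}{45}\right) - 20364} = \frac{1}{6 \cdot \frac{1574}{45} - 20364} = \frac{1}{\frac{3148}{15} - 20364} = \frac{1}{- \frac{302312}{15}} = - \frac{15}{302312}$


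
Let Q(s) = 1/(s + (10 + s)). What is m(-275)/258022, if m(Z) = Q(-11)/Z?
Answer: 1/851472600 ≈ 1.1744e-9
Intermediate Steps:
Q(s) = 1/(10 + 2*s)
m(Z) = -1/(12*Z) (m(Z) = (1/(2*(5 - 11)))/Z = ((½)/(-6))/Z = ((½)*(-⅙))/Z = -1/(12*Z))
m(-275)/258022 = -1/12/(-275)/258022 = -1/12*(-1/275)*(1/258022) = (1/3300)*(1/258022) = 1/851472600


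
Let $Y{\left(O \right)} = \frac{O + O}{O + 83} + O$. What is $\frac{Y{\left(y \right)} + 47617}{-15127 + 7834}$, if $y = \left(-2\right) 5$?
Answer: $- \frac{3475291}{532389} \approx -6.5277$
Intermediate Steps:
$y = -10$
$Y{\left(O \right)} = O + \frac{2 O}{83 + O}$ ($Y{\left(O \right)} = \frac{2 O}{83 + O} + O = O + \frac{2 O}{83 + O}$)
$\frac{Y{\left(y \right)} + 47617}{-15127 + 7834} = \frac{- \frac{10 \left(85 - 10\right)}{83 - 10} + 47617}{-15127 + 7834} = \frac{\left(-10\right) \frac{1}{73} \cdot 75 + 47617}{-7293} = \left(\left(-10\right) \frac{1}{73} \cdot 75 + 47617\right) \left(- \frac{1}{7293}\right) = \left(- \frac{750}{73} + 47617\right) \left(- \frac{1}{7293}\right) = \frac{3475291}{73} \left(- \frac{1}{7293}\right) = - \frac{3475291}{532389}$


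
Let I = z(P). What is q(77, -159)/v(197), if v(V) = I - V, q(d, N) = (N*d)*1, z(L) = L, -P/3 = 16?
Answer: 1749/35 ≈ 49.971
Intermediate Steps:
P = -48 (P = -3*16 = -48)
q(d, N) = N*d
I = -48
v(V) = -48 - V
q(77, -159)/v(197) = (-159*77)/(-48 - 1*197) = -12243/(-48 - 197) = -12243/(-245) = -12243*(-1/245) = 1749/35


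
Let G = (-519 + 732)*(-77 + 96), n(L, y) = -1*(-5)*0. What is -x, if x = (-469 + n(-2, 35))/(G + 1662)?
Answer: 469/5709 ≈ 0.082151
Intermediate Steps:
n(L, y) = 0 (n(L, y) = 5*0 = 0)
G = 4047 (G = 213*19 = 4047)
x = -469/5709 (x = (-469 + 0)/(4047 + 1662) = -469/5709 ≈ -0.082151)
-x = -1*(-469/5709) = 469/5709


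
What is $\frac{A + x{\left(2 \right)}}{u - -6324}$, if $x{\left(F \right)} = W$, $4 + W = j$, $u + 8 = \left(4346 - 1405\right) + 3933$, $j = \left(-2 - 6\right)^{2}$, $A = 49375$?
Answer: $\frac{9887}{2638} \approx 3.7479$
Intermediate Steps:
$j = 64$ ($j = \left(-8\right)^{2} = 64$)
$u = 6866$ ($u = -8 + \left(\left(4346 - 1405\right) + 3933\right) = -8 + \left(2941 + 3933\right) = -8 + 6874 = 6866$)
$W = 60$ ($W = -4 + 64 = 60$)
$x{\left(F \right)} = 60$
$\frac{A + x{\left(2 \right)}}{u - -6324} = \frac{49375 + 60}{6866 - -6324} = \frac{49435}{6866 + 6324} = \frac{49435}{13190} = 49435 \cdot \frac{1}{13190} = \frac{9887}{2638}$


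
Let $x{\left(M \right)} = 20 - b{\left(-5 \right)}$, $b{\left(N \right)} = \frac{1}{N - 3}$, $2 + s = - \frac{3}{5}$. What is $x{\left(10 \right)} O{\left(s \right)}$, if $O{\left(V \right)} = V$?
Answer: $- \frac{2093}{40} \approx -52.325$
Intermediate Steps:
$s = - \frac{13}{5}$ ($s = -2 - \frac{3}{5} = - \frac{13}{5} \approx -2.6$)
$b{\left(N \right)} = \frac{1}{-3 + N}$
$x{\left(M \right)} = \frac{161}{8}$ ($x{\left(M \right)} = 20 - \frac{1}{-3 - 5} = 20 - \frac{1}{-8} = 20 - - \frac{1}{8} = 20 + \frac{1}{8} = \frac{161}{8}$)
$x{\left(10 \right)} O{\left(s \right)} = \frac{161}{8} \left(- \frac{13}{5}\right) = - \frac{2093}{40}$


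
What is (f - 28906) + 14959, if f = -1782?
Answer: -15729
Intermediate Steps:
(f - 28906) + 14959 = (-1782 - 28906) + 14959 = -30688 + 14959 = -15729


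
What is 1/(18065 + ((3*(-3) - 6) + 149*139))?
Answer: 1/38761 ≈ 2.5799e-5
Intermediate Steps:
1/(18065 + ((3*(-3) - 6) + 149*139)) = 1/(18065 + ((-9 - 6) + 20711)) = 1/(18065 + (-15 + 20711)) = 1/(18065 + 20696) = 1/38761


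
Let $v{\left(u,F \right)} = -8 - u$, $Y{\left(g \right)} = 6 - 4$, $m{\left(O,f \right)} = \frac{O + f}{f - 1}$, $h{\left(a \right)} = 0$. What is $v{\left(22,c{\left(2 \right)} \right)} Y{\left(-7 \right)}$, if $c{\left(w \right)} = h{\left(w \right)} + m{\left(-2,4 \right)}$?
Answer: $-60$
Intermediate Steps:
$m{\left(O,f \right)} = \frac{O + f}{-1 + f}$
$Y{\left(g \right)} = 2$
$c{\left(w \right)} = \frac{2}{3}$ ($c{\left(w \right)} = 0 + \frac{-2 + 4}{-1 + 4} = 0 + \frac{1}{3} \cdot 2 = 0 + \frac{2}{3} = \frac{2}{3}$)
$v{\left(22,c{\left(2 \right)} \right)} Y{\left(-7 \right)} = \left(-8 - 22\right) 2 = \left(-30\right) 2 = -60$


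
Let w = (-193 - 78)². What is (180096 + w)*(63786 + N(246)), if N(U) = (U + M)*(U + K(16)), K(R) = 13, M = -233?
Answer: 17025770161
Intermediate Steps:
w = 73441 (w = (-271)² = 73441)
N(U) = (-233 + U)*(13 + U) (N(U) = (U - 233)*(U + 13) = (-233 + U)*(13 + U))
(180096 + w)*(63786 + N(246)) = (180096 + 73441)*(63786 + (-3029 + 246² - 220*246)) = 253537*(63786 + (-3029 + 60516 - 54120)) = 253537*(63786 + 3367) = 253537*67153 = 17025770161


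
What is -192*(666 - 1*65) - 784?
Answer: -116176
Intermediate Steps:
-192*(666 - 1*65) - 784 = -192*(666 - 65) - 784 = -192*601 - 784 = -115392 - 784 = -116176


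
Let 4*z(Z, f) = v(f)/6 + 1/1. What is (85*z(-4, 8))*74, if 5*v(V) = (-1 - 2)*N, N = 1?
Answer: 5661/4 ≈ 1415.3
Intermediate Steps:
v(V) = -⅗ (v(V) = ((-1 - 2)*1)/5 = (-3*1)/5 = (⅕)*(-3) = -⅗)
z(Z, f) = 9/40 (z(Z, f) = (-⅗/6 + 1/1)/4 = (-⅗*⅙ + 1*1)/4 = (-⅒ + 1)/4 = (¼)*(9/10) = 9/40)
(85*z(-4, 8))*74 = (85*(9/40))*74 = (153/8)*74 = 5661/4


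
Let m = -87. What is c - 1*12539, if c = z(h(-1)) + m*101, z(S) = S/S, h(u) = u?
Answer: -21325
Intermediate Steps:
z(S) = 1
c = -8786 (c = 1 - 87*101 = 1 - 8787 = -8786)
c - 1*12539 = -8786 - 1*12539 = -8786 - 12539 = -21325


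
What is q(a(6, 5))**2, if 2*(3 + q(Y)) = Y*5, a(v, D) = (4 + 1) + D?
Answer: 484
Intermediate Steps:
a(v, D) = 5 + D
q(Y) = -3 + 5*Y/2 (q(Y) = -3 + (Y*5)/2 = -3 + (5*Y)/2 = -3 + 5*Y/2)
q(a(6, 5))**2 = (-3 + 5*(5 + 5)/2)**2 = (-3 + (5/2)*10)**2 = (-3 + 25)**2 = 22**2 = 484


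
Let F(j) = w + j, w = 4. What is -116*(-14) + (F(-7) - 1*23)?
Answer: 1598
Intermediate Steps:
F(j) = 4 + j
-116*(-14) + (F(-7) - 1*23) = -116*(-14) + ((4 - 7) - 1*23) = 1624 + (-3 - 23) = 1624 - 26 = 1598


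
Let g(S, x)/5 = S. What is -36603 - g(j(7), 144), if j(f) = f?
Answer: -36638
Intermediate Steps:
g(S, x) = 5*S
-36603 - g(j(7), 144) = -36603 - 5*7 = -36603 - 1*35 = -36603 - 35 = -36638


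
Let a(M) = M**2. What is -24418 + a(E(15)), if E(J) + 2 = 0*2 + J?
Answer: -24249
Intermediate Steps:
E(J) = -2 + J (E(J) = -2 + (0*2 + J) = -2 + (0 + J) = -2 + J)
-24418 + a(E(15)) = -24418 + (-2 + 15)**2 = -24418 + 13**2 = -24418 + 169 = -24249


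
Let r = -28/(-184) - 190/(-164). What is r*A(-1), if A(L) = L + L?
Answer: -2472/943 ≈ -2.6214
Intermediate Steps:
A(L) = 2*L
r = 1236/943 (r = -28*(-1/184) - 190*(-1/164) = 7/46 + 95/82 = 1236/943 ≈ 1.3107)
r*A(-1) = 1236*(2*(-1))/943 = (1236/943)*(-2) = -2472/943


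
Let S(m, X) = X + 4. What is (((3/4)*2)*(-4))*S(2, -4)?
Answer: 0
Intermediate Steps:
S(m, X) = 4 + X
(((3/4)*2)*(-4))*S(2, -4) = (((3/4)*2)*(-4))*(4 - 4) = (((3*(¼))*2)*(-4))*0 = (((¾)*2)*(-4))*0 = ((3/2)*(-4))*0 = -6*0 = 0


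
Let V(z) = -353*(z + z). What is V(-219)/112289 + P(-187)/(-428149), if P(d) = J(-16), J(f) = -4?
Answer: 66198278642/48076423061 ≈ 1.3769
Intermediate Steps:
P(d) = -4
V(z) = -706*z
V(-219)/112289 + P(-187)/(-428149) = -706*(-219)/112289 - 4/(-428149) = 154614*(1/112289) - 4*(-1/428149) = 154614/112289 + 4/428149 = 66198278642/48076423061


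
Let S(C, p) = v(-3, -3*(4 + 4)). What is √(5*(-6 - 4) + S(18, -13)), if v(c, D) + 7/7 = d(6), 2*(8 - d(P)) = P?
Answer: I*√46 ≈ 6.7823*I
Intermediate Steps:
d(P) = 8 - P/2
v(c, D) = 4 (v(c, D) = -1 + (8 - ½*6) = -1 + (8 - 3) = -1 + 5 = 4)
S(C, p) = 4
√(5*(-6 - 4) + S(18, -13)) = √(5*(-6 - 4) + 4) = √(5*(-10) + 4) = √(-50 + 4) = √(-46) = I*√46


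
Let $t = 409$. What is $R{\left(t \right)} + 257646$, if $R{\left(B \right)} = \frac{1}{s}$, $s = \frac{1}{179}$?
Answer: $257825$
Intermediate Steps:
$s = \frac{1}{179} \approx 0.0055866$
$R{\left(B \right)} = 179$ ($R{\left(B \right)} = \frac{1}{\frac{1}{179}} = 179$)
$R{\left(t \right)} + 257646 = 179 + 257646 = 257825$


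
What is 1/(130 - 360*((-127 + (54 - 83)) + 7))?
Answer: 1/53770 ≈ 1.8598e-5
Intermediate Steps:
1/(130 - 360*((-127 + (54 - 83)) + 7)) = 1/(130 - 360*((-127 - 29) + 7)) = 1/(130 - 360*(-156 + 7)) = 1/(130 - 360*(-149)) = 1/(130 + 53640) = 1/53770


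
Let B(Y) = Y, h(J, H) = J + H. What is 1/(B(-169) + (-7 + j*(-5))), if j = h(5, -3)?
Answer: -1/186 ≈ -0.0053763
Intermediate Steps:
h(J, H) = H + J
j = 2 (j = -3 + 5 = 2)
1/(B(-169) + (-7 + j*(-5))) = 1/(-169 + (-7 + 2*(-5))) = 1/(-169 + (-7 - 10)) = 1/(-169 - 17) = 1/(-186) = -1/186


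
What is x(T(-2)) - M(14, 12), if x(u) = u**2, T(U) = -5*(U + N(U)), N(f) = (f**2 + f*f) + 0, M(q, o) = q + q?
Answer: 872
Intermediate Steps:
M(q, o) = 2*q
N(f) = 2*f**2 (N(f) = (f**2 + f**2) + 0 = 2*f**2 + 0 = 2*f**2)
T(U) = -10*U**2 - 5*U (T(U) = -5*(U + 2*U**2) = -10*U**2 - 5*U)
x(T(-2)) - M(14, 12) = (5*(-2)*(-1 - 2*(-2)))**2 - 2*14 = (5*(-2)*(-1 + 4))**2 - 1*28 = (5*(-2)*3)**2 - 28 = (-30)**2 - 28 = 900 - 28 = 872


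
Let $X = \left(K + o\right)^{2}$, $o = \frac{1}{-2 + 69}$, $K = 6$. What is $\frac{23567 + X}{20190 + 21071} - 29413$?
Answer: $- \frac{5447788406105}{185220629} \approx -29412.0$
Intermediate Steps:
$o = \frac{1}{67} \approx 0.014925$
$X = \frac{162409}{4489}$ ($X = \left(6 + \frac{1}{67}\right)^{2} = \left(\frac{403}{67}\right)^{2} = \frac{162409}{4489} \approx 36.179$)
$\frac{23567 + X}{20190 + 21071} - 29413 = \frac{23567 + \frac{162409}{4489}}{20190 + 21071} - 29413 = \frac{105954672}{4489 \cdot 41261} - 29413 = \frac{105954672}{4489} \cdot \frac{1}{41261} - 29413 = \frac{105954672}{185220629} - 29413 = - \frac{5447788406105}{185220629}$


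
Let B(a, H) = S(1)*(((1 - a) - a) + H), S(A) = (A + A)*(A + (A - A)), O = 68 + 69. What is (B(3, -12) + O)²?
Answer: 10609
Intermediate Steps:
O = 137
S(A) = 2*A² (S(A) = (2*A)*(A + 0) = (2*A)*A = 2*A²)
B(a, H) = 2 - 4*a + 2*H (B(a, H) = (2*1²)*(((1 - a) - a) + H) = (2*1)*((1 - 2*a) + H) = 2*(1 + H - 2*a) = 2 - 4*a + 2*H)
(B(3, -12) + O)² = ((2 - 4*3 + 2*(-12)) + 137)² = ((2 - 12 - 24) + 137)² = (-34 + 137)² = 103² = 10609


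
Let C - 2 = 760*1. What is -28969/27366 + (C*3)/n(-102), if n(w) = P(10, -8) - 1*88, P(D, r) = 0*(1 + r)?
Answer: -16276987/602052 ≈ -27.036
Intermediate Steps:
C = 762 (C = 2 + 760*1 = 2 + 760 = 762)
P(D, r) = 0
n(w) = -88 (n(w) = 0 - 1*88 = 0 - 88 = -88)
-28969/27366 + (C*3)/n(-102) = -28969/27366 + (762*3)/(-88) = -28969*1/27366 + 2286*(-1/88) = -28969/27366 - 1143/44 = -16276987/602052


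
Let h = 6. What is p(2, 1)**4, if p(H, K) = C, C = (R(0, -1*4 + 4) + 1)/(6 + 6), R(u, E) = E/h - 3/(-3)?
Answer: 1/1296 ≈ 0.00077160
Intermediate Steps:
R(u, E) = 1 + E/6 (R(u, E) = E/6 - 3/(-3) = E*(1/6) - 3*(-1/3) = E/6 + 1 = 1 + E/6)
C = 1/6 (C = ((1 + (-1*4 + 4)/6) + 1)/(6 + 6) = ((1 + (-4 + 4)/6) + 1)/12 = ((1 + (1/6)*0) + 1)*(1/12) = ((1 + 0) + 1)*(1/12) = (1 + 1)*(1/12) = 2*(1/12) = 1/6 ≈ 0.16667)
p(H, K) = 1/6
p(2, 1)**4 = (1/6)**4 = 1/1296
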